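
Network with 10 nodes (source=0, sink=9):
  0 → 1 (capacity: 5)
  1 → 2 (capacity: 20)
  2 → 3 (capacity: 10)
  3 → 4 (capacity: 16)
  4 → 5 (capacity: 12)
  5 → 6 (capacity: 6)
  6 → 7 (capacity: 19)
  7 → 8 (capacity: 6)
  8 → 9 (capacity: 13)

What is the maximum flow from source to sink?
Maximum flow = 5

Max flow: 5

Flow assignment:
  0 → 1: 5/5
  1 → 2: 5/20
  2 → 3: 5/10
  3 → 4: 5/16
  4 → 5: 5/12
  5 → 6: 5/6
  6 → 7: 5/19
  7 → 8: 5/6
  8 → 9: 5/13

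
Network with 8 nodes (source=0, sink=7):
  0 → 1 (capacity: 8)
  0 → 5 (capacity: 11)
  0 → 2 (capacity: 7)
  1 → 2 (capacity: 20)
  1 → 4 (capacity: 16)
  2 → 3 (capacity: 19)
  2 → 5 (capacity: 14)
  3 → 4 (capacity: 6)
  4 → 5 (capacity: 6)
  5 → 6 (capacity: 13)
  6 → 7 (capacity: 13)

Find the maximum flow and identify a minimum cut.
Max flow = 13, Min cut edges: (6,7)

Maximum flow: 13
Minimum cut: (6,7)
Partition: S = [0, 1, 2, 3, 4, 5, 6], T = [7]

Max-flow min-cut theorem verified: both equal 13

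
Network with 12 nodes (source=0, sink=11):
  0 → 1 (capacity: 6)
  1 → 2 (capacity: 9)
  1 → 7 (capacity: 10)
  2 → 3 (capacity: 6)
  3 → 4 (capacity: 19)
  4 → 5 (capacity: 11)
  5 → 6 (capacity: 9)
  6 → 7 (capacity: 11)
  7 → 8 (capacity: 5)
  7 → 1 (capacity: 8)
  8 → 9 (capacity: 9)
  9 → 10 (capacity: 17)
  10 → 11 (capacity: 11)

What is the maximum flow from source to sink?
Maximum flow = 5

Max flow: 5

Flow assignment:
  0 → 1: 5/6
  1 → 7: 5/10
  7 → 8: 5/5
  8 → 9: 5/9
  9 → 10: 5/17
  10 → 11: 5/11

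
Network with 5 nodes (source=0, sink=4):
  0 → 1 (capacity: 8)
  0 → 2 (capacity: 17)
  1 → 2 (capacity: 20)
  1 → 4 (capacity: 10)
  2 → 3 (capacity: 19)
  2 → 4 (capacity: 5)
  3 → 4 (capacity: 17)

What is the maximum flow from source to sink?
Maximum flow = 25

Max flow: 25

Flow assignment:
  0 → 1: 8/8
  0 → 2: 17/17
  1 → 4: 8/10
  2 → 3: 12/19
  2 → 4: 5/5
  3 → 4: 12/17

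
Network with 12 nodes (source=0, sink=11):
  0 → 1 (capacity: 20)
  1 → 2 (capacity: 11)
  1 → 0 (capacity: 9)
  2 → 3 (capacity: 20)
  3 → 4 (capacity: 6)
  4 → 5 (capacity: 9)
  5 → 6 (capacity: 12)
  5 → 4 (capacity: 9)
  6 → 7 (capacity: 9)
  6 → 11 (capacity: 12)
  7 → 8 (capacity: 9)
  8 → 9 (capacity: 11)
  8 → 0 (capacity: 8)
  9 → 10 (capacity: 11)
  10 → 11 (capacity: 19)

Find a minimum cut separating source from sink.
Min cut value = 6, edges: (3,4)

Min cut value: 6
Partition: S = [0, 1, 2, 3], T = [4, 5, 6, 7, 8, 9, 10, 11]
Cut edges: (3,4)

By max-flow min-cut theorem, max flow = min cut = 6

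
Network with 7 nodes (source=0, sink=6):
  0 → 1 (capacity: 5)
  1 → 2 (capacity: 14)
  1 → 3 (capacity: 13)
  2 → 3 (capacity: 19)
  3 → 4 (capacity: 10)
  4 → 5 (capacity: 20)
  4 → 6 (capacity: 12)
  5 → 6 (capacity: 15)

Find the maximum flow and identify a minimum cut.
Max flow = 5, Min cut edges: (0,1)

Maximum flow: 5
Minimum cut: (0,1)
Partition: S = [0], T = [1, 2, 3, 4, 5, 6]

Max-flow min-cut theorem verified: both equal 5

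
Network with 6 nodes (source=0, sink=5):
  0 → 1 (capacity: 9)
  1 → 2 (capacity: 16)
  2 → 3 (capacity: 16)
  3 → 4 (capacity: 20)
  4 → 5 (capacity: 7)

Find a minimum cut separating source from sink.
Min cut value = 7, edges: (4,5)

Min cut value: 7
Partition: S = [0, 1, 2, 3, 4], T = [5]
Cut edges: (4,5)

By max-flow min-cut theorem, max flow = min cut = 7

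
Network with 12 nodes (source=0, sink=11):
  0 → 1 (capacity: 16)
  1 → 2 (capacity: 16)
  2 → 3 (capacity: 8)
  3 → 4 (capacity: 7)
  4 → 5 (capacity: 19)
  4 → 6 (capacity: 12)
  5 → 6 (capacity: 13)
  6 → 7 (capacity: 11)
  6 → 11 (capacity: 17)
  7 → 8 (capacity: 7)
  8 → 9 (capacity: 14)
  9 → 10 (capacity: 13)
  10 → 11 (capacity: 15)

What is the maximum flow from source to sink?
Maximum flow = 7

Max flow: 7

Flow assignment:
  0 → 1: 7/16
  1 → 2: 7/16
  2 → 3: 7/8
  3 → 4: 7/7
  4 → 6: 7/12
  6 → 11: 7/17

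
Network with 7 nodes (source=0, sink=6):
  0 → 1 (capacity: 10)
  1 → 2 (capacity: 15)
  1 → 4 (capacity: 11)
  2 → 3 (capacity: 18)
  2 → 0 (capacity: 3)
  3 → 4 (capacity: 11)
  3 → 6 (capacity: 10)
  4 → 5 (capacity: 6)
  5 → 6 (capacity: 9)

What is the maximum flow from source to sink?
Maximum flow = 10

Max flow: 10

Flow assignment:
  0 → 1: 10/10
  1 → 2: 10/15
  2 → 3: 10/18
  3 → 6: 10/10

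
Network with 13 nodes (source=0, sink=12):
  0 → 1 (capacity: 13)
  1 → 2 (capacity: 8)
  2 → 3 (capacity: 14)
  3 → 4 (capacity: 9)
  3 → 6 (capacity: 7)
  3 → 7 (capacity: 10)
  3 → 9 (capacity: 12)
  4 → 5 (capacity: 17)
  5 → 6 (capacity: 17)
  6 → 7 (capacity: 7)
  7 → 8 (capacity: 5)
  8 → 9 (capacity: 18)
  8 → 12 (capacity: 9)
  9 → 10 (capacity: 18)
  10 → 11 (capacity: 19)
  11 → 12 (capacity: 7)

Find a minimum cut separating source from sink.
Min cut value = 8, edges: (1,2)

Min cut value: 8
Partition: S = [0, 1], T = [2, 3, 4, 5, 6, 7, 8, 9, 10, 11, 12]
Cut edges: (1,2)

By max-flow min-cut theorem, max flow = min cut = 8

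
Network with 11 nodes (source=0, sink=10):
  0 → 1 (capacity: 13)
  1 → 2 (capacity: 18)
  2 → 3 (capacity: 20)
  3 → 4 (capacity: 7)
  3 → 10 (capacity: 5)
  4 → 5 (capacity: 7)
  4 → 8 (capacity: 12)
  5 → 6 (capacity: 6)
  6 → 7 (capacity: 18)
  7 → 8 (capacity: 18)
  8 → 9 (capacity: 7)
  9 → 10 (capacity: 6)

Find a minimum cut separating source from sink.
Min cut value = 11, edges: (3,10), (9,10)

Min cut value: 11
Partition: S = [0, 1, 2, 3, 4, 5, 6, 7, 8, 9], T = [10]
Cut edges: (3,10), (9,10)

By max-flow min-cut theorem, max flow = min cut = 11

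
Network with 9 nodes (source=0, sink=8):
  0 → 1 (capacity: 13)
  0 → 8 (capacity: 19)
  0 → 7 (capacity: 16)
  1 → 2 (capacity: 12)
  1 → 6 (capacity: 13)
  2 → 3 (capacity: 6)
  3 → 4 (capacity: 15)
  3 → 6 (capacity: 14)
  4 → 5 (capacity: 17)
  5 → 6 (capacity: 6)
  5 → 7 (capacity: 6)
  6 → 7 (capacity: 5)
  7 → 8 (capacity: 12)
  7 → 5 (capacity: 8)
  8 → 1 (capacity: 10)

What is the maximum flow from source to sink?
Maximum flow = 31

Max flow: 31

Flow assignment:
  0 → 1: 11/13
  0 → 8: 19/19
  0 → 7: 1/16
  1 → 2: 6/12
  1 → 6: 5/13
  2 → 3: 6/6
  3 → 4: 6/15
  4 → 5: 6/17
  5 → 7: 6/6
  6 → 7: 5/5
  7 → 8: 12/12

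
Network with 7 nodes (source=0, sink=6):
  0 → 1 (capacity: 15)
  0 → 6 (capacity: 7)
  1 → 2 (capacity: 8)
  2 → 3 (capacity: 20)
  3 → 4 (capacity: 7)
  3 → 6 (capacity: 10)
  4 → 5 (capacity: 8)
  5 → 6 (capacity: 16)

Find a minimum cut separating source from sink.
Min cut value = 15, edges: (0,6), (1,2)

Min cut value: 15
Partition: S = [0, 1], T = [2, 3, 4, 5, 6]
Cut edges: (0,6), (1,2)

By max-flow min-cut theorem, max flow = min cut = 15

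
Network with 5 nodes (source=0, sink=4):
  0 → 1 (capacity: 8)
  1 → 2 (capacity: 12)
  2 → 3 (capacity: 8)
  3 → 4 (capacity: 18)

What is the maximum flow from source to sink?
Maximum flow = 8

Max flow: 8

Flow assignment:
  0 → 1: 8/8
  1 → 2: 8/12
  2 → 3: 8/8
  3 → 4: 8/18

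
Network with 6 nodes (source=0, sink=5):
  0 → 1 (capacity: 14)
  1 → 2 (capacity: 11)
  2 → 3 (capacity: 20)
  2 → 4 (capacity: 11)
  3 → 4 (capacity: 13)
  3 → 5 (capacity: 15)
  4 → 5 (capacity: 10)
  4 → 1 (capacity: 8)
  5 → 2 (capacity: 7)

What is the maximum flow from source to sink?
Maximum flow = 11

Max flow: 11

Flow assignment:
  0 → 1: 11/14
  1 → 2: 11/11
  2 → 3: 11/20
  3 → 5: 11/15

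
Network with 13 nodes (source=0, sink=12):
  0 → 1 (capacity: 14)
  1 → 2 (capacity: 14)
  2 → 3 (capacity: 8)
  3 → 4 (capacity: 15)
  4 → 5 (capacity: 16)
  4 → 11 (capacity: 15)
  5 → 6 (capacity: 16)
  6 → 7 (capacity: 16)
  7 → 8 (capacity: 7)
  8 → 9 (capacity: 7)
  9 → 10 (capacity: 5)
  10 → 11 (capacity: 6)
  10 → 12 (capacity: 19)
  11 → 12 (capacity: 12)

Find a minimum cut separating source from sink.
Min cut value = 8, edges: (2,3)

Min cut value: 8
Partition: S = [0, 1, 2], T = [3, 4, 5, 6, 7, 8, 9, 10, 11, 12]
Cut edges: (2,3)

By max-flow min-cut theorem, max flow = min cut = 8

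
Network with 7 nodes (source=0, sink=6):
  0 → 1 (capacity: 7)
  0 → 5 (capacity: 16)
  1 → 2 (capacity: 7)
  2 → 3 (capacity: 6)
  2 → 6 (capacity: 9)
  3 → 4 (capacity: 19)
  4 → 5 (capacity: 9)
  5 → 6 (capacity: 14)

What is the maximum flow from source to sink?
Maximum flow = 21

Max flow: 21

Flow assignment:
  0 → 1: 7/7
  0 → 5: 14/16
  1 → 2: 7/7
  2 → 6: 7/9
  5 → 6: 14/14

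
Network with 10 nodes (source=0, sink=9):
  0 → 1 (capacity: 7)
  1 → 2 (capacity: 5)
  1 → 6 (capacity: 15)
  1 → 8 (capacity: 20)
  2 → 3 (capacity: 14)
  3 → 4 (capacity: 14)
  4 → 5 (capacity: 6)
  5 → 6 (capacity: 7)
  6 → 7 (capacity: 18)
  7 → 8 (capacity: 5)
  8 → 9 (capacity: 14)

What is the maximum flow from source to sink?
Maximum flow = 7

Max flow: 7

Flow assignment:
  0 → 1: 7/7
  1 → 8: 7/20
  8 → 9: 7/14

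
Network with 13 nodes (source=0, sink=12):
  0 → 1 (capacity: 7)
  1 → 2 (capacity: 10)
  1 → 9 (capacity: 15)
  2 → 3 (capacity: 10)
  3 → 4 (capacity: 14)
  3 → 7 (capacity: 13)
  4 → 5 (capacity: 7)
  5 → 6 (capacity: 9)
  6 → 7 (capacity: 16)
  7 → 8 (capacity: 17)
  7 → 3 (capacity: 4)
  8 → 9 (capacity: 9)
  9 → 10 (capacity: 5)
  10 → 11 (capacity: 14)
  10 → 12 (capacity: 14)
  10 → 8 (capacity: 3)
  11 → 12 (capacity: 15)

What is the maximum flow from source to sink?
Maximum flow = 5

Max flow: 5

Flow assignment:
  0 → 1: 5/7
  1 → 9: 5/15
  9 → 10: 5/5
  10 → 12: 5/14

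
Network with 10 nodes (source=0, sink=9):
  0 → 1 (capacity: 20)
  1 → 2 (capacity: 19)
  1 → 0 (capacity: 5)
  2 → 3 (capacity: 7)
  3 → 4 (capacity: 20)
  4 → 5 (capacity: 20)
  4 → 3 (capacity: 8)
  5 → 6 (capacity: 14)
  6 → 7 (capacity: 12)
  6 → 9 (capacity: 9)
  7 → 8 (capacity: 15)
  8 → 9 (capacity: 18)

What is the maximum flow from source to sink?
Maximum flow = 7

Max flow: 7

Flow assignment:
  0 → 1: 7/20
  1 → 2: 7/19
  2 → 3: 7/7
  3 → 4: 7/20
  4 → 5: 7/20
  5 → 6: 7/14
  6 → 9: 7/9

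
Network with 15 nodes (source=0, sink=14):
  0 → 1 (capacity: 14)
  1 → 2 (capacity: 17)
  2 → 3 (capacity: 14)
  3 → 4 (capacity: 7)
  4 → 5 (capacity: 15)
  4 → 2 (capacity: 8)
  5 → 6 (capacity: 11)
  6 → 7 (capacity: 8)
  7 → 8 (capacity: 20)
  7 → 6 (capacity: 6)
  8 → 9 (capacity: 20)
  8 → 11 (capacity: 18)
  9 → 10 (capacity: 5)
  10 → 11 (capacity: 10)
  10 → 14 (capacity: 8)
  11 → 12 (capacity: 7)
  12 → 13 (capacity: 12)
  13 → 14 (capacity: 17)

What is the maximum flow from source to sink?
Maximum flow = 7

Max flow: 7

Flow assignment:
  0 → 1: 7/14
  1 → 2: 7/17
  2 → 3: 7/14
  3 → 4: 7/7
  4 → 5: 7/15
  5 → 6: 7/11
  6 → 7: 7/8
  7 → 8: 7/20
  8 → 9: 5/20
  8 → 11: 2/18
  9 → 10: 5/5
  10 → 14: 5/8
  11 → 12: 2/7
  12 → 13: 2/12
  13 → 14: 2/17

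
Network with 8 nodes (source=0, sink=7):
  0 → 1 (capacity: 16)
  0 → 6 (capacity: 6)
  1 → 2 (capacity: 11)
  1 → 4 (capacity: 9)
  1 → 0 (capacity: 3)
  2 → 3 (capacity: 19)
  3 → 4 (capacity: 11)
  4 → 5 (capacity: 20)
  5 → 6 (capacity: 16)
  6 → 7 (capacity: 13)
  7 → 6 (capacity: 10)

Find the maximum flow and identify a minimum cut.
Max flow = 13, Min cut edges: (6,7)

Maximum flow: 13
Minimum cut: (6,7)
Partition: S = [0, 1, 2, 3, 4, 5, 6], T = [7]

Max-flow min-cut theorem verified: both equal 13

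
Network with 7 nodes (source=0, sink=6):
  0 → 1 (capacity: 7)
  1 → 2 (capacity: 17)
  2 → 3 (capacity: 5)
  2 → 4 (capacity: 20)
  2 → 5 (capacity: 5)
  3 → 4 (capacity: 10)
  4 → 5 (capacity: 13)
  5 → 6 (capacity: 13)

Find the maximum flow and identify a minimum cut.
Max flow = 7, Min cut edges: (0,1)

Maximum flow: 7
Minimum cut: (0,1)
Partition: S = [0], T = [1, 2, 3, 4, 5, 6]

Max-flow min-cut theorem verified: both equal 7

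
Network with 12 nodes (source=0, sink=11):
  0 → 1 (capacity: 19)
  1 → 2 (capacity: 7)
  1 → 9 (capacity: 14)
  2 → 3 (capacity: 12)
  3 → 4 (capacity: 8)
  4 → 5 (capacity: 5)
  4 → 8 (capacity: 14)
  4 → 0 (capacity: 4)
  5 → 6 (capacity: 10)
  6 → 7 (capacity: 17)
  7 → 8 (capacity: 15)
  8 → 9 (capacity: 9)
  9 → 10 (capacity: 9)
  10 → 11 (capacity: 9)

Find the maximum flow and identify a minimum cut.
Max flow = 9, Min cut edges: (10,11)

Maximum flow: 9
Minimum cut: (10,11)
Partition: S = [0, 1, 2, 3, 4, 5, 6, 7, 8, 9, 10], T = [11]

Max-flow min-cut theorem verified: both equal 9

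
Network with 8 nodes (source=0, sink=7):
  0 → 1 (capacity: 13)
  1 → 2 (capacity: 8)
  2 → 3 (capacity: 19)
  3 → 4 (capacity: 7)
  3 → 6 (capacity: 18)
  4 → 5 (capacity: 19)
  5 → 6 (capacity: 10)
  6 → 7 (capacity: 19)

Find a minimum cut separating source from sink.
Min cut value = 8, edges: (1,2)

Min cut value: 8
Partition: S = [0, 1], T = [2, 3, 4, 5, 6, 7]
Cut edges: (1,2)

By max-flow min-cut theorem, max flow = min cut = 8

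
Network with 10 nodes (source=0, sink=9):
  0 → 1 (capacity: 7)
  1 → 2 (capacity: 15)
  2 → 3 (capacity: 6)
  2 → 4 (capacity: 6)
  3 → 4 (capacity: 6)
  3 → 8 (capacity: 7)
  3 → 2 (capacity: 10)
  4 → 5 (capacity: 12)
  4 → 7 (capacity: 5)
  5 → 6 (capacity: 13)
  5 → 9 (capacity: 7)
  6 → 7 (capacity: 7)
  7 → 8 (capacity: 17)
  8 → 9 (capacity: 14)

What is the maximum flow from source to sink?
Maximum flow = 7

Max flow: 7

Flow assignment:
  0 → 1: 7/7
  1 → 2: 7/15
  2 → 3: 6/6
  2 → 4: 1/6
  3 → 8: 6/7
  4 → 5: 1/12
  5 → 9: 1/7
  8 → 9: 6/14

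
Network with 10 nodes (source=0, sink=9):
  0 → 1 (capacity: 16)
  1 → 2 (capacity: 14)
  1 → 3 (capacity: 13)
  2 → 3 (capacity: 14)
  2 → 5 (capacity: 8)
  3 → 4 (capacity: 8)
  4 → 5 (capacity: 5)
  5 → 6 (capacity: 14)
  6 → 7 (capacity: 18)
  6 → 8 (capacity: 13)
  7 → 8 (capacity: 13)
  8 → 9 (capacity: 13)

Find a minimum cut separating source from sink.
Min cut value = 13, edges: (8,9)

Min cut value: 13
Partition: S = [0, 1, 2, 3, 4, 5, 6, 7, 8], T = [9]
Cut edges: (8,9)

By max-flow min-cut theorem, max flow = min cut = 13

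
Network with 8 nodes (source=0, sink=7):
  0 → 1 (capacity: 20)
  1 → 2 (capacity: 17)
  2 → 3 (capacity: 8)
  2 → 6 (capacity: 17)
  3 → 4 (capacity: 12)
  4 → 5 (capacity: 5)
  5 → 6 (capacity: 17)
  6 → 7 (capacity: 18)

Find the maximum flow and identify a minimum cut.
Max flow = 17, Min cut edges: (1,2)

Maximum flow: 17
Minimum cut: (1,2)
Partition: S = [0, 1], T = [2, 3, 4, 5, 6, 7]

Max-flow min-cut theorem verified: both equal 17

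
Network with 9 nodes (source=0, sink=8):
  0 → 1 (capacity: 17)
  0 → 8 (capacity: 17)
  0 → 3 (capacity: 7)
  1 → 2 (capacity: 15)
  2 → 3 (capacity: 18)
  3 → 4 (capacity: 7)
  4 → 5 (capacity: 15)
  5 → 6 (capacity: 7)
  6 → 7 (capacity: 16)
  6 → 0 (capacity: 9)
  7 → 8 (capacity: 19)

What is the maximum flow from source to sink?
Maximum flow = 24

Max flow: 24

Flow assignment:
  0 → 1: 7/17
  0 → 8: 17/17
  1 → 2: 7/15
  2 → 3: 7/18
  3 → 4: 7/7
  4 → 5: 7/15
  5 → 6: 7/7
  6 → 7: 7/16
  7 → 8: 7/19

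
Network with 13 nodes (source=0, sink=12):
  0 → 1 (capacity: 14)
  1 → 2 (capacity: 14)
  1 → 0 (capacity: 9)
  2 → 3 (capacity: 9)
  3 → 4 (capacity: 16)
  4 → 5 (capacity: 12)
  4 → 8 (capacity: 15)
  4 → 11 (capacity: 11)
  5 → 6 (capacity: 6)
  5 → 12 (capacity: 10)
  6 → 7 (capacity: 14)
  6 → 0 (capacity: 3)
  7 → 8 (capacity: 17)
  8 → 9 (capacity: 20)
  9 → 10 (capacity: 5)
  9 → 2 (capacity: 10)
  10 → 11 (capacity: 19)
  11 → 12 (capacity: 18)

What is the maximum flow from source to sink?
Maximum flow = 9

Max flow: 9

Flow assignment:
  0 → 1: 9/14
  1 → 2: 9/14
  2 → 3: 9/9
  3 → 4: 9/16
  4 → 5: 9/12
  5 → 12: 9/10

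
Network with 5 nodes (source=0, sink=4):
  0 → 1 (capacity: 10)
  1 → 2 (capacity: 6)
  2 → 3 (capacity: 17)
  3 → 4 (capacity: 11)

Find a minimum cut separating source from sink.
Min cut value = 6, edges: (1,2)

Min cut value: 6
Partition: S = [0, 1], T = [2, 3, 4]
Cut edges: (1,2)

By max-flow min-cut theorem, max flow = min cut = 6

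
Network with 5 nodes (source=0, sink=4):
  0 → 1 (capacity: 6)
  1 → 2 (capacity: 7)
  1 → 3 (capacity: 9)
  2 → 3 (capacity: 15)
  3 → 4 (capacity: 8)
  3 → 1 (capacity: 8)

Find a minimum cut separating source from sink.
Min cut value = 6, edges: (0,1)

Min cut value: 6
Partition: S = [0], T = [1, 2, 3, 4]
Cut edges: (0,1)

By max-flow min-cut theorem, max flow = min cut = 6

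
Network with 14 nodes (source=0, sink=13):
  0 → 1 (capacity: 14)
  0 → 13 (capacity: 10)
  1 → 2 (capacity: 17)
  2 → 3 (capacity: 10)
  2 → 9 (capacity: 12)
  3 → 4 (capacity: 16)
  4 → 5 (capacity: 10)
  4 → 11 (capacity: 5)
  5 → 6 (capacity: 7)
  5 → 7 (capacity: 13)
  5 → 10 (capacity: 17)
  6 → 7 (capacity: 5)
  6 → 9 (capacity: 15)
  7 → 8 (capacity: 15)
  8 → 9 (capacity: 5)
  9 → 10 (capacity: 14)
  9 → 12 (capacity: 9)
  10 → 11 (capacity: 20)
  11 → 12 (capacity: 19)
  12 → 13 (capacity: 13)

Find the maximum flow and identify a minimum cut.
Max flow = 23, Min cut edges: (0,13), (12,13)

Maximum flow: 23
Minimum cut: (0,13), (12,13)
Partition: S = [0, 1, 2, 3, 4, 5, 6, 7, 8, 9, 10, 11, 12], T = [13]

Max-flow min-cut theorem verified: both equal 23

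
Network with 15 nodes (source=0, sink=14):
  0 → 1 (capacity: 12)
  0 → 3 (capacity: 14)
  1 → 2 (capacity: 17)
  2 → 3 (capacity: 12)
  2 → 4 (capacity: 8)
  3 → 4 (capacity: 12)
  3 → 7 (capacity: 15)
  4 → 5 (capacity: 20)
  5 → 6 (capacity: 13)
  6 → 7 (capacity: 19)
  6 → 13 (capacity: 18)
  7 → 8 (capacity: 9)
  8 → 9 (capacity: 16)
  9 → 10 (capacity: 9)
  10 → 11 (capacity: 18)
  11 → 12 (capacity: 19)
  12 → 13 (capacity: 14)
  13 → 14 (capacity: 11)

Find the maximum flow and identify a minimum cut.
Max flow = 11, Min cut edges: (13,14)

Maximum flow: 11
Minimum cut: (13,14)
Partition: S = [0, 1, 2, 3, 4, 5, 6, 7, 8, 9, 10, 11, 12, 13], T = [14]

Max-flow min-cut theorem verified: both equal 11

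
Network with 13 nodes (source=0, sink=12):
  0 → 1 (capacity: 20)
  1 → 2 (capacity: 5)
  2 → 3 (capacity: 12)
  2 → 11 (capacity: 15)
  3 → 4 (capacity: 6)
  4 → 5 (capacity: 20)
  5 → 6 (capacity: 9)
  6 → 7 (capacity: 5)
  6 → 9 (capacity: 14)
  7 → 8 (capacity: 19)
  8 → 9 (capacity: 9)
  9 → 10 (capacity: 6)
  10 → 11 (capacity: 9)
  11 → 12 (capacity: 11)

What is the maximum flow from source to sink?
Maximum flow = 5

Max flow: 5

Flow assignment:
  0 → 1: 5/20
  1 → 2: 5/5
  2 → 11: 5/15
  11 → 12: 5/11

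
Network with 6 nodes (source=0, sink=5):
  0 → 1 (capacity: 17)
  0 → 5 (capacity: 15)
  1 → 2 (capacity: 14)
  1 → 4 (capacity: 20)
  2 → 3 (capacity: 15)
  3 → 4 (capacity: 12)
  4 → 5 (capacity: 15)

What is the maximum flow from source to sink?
Maximum flow = 30

Max flow: 30

Flow assignment:
  0 → 1: 15/17
  0 → 5: 15/15
  1 → 4: 15/20
  4 → 5: 15/15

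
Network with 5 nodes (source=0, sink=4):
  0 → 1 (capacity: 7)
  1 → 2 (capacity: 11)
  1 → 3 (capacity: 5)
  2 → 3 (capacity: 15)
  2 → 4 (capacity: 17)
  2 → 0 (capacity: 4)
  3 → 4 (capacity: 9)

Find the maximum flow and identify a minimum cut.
Max flow = 7, Min cut edges: (0,1)

Maximum flow: 7
Minimum cut: (0,1)
Partition: S = [0], T = [1, 2, 3, 4]

Max-flow min-cut theorem verified: both equal 7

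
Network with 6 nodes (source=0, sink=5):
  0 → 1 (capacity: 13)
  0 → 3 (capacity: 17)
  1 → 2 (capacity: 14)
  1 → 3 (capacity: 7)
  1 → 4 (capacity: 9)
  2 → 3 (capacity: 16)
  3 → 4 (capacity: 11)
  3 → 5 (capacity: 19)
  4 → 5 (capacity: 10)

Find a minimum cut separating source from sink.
Min cut value = 29, edges: (3,5), (4,5)

Min cut value: 29
Partition: S = [0, 1, 2, 3, 4], T = [5]
Cut edges: (3,5), (4,5)

By max-flow min-cut theorem, max flow = min cut = 29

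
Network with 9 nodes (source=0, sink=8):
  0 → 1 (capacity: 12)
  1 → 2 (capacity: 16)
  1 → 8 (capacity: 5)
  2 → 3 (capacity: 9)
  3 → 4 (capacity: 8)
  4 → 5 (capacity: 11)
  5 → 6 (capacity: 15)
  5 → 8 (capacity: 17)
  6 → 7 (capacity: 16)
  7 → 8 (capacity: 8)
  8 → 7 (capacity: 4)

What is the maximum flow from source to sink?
Maximum flow = 12

Max flow: 12

Flow assignment:
  0 → 1: 12/12
  1 → 2: 7/16
  1 → 8: 5/5
  2 → 3: 7/9
  3 → 4: 7/8
  4 → 5: 7/11
  5 → 8: 7/17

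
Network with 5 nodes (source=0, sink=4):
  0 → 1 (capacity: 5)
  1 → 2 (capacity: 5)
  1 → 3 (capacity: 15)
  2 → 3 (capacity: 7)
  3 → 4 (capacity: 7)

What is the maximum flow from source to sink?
Maximum flow = 5

Max flow: 5

Flow assignment:
  0 → 1: 5/5
  1 → 3: 5/15
  3 → 4: 5/7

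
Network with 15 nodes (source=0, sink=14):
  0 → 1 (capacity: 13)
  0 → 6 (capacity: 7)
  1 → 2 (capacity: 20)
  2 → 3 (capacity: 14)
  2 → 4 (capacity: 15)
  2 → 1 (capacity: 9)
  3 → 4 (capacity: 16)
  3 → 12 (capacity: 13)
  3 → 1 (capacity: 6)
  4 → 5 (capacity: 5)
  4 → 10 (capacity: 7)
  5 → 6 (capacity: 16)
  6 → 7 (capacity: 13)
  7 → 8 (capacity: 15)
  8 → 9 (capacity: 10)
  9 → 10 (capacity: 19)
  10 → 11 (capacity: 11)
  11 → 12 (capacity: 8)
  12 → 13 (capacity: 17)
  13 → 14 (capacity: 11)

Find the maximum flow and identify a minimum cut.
Max flow = 11, Min cut edges: (13,14)

Maximum flow: 11
Minimum cut: (13,14)
Partition: S = [0, 1, 2, 3, 4, 5, 6, 7, 8, 9, 10, 11, 12, 13], T = [14]

Max-flow min-cut theorem verified: both equal 11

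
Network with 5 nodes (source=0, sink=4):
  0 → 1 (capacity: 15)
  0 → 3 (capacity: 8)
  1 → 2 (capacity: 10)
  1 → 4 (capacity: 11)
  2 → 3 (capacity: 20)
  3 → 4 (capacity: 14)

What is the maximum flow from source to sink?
Maximum flow = 23

Max flow: 23

Flow assignment:
  0 → 1: 15/15
  0 → 3: 8/8
  1 → 2: 4/10
  1 → 4: 11/11
  2 → 3: 4/20
  3 → 4: 12/14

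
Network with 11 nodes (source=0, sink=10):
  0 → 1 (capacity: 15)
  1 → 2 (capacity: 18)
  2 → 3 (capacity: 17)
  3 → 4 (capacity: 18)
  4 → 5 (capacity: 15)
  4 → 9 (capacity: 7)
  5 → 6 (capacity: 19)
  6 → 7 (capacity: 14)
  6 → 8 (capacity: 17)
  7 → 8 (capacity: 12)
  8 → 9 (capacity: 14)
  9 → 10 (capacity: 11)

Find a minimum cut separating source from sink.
Min cut value = 11, edges: (9,10)

Min cut value: 11
Partition: S = [0, 1, 2, 3, 4, 5, 6, 7, 8, 9], T = [10]
Cut edges: (9,10)

By max-flow min-cut theorem, max flow = min cut = 11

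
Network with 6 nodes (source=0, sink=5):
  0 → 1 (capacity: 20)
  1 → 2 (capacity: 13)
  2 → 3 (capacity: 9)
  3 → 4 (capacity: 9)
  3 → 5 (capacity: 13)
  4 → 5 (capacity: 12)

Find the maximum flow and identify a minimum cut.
Max flow = 9, Min cut edges: (2,3)

Maximum flow: 9
Minimum cut: (2,3)
Partition: S = [0, 1, 2], T = [3, 4, 5]

Max-flow min-cut theorem verified: both equal 9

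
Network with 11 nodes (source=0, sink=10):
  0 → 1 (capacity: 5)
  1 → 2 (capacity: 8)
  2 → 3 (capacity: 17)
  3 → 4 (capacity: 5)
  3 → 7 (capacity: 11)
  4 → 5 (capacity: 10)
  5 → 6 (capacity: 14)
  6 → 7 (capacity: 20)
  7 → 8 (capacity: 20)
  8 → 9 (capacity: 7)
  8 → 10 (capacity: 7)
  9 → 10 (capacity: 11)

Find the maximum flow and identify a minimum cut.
Max flow = 5, Min cut edges: (0,1)

Maximum flow: 5
Minimum cut: (0,1)
Partition: S = [0], T = [1, 2, 3, 4, 5, 6, 7, 8, 9, 10]

Max-flow min-cut theorem verified: both equal 5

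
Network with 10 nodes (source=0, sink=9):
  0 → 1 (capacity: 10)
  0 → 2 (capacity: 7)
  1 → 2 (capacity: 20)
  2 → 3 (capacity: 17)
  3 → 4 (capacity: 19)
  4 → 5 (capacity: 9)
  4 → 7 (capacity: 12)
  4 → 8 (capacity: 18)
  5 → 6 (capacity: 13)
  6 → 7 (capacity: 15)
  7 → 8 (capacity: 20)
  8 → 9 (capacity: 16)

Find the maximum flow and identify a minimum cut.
Max flow = 16, Min cut edges: (8,9)

Maximum flow: 16
Minimum cut: (8,9)
Partition: S = [0, 1, 2, 3, 4, 5, 6, 7, 8], T = [9]

Max-flow min-cut theorem verified: both equal 16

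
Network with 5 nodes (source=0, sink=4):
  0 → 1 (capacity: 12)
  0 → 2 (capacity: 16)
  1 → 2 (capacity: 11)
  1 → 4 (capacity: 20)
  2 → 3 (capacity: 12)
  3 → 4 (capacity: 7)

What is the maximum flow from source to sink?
Maximum flow = 19

Max flow: 19

Flow assignment:
  0 → 1: 12/12
  0 → 2: 7/16
  1 → 4: 12/20
  2 → 3: 7/12
  3 → 4: 7/7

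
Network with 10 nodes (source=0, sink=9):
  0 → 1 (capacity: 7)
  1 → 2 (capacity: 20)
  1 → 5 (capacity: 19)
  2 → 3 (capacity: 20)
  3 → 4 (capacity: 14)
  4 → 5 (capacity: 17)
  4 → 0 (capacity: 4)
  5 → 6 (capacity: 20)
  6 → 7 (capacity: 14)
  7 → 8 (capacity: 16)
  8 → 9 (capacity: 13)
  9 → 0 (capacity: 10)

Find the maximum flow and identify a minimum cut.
Max flow = 7, Min cut edges: (0,1)

Maximum flow: 7
Minimum cut: (0,1)
Partition: S = [0], T = [1, 2, 3, 4, 5, 6, 7, 8, 9]

Max-flow min-cut theorem verified: both equal 7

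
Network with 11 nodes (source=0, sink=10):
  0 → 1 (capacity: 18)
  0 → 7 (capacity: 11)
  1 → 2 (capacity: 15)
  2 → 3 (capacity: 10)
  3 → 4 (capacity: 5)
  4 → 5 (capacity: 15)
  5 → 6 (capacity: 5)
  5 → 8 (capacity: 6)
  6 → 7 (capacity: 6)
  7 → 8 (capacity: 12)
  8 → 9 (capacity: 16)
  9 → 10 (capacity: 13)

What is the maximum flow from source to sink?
Maximum flow = 13

Max flow: 13

Flow assignment:
  0 → 1: 5/18
  0 → 7: 8/11
  1 → 2: 5/15
  2 → 3: 5/10
  3 → 4: 5/5
  4 → 5: 5/15
  5 → 8: 5/6
  7 → 8: 8/12
  8 → 9: 13/16
  9 → 10: 13/13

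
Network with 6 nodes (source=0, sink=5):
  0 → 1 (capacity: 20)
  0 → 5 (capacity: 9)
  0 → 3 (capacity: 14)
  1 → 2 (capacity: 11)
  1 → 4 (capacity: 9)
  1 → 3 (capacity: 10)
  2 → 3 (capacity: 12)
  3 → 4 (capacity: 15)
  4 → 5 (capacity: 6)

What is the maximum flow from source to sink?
Maximum flow = 15

Max flow: 15

Flow assignment:
  0 → 1: 6/20
  0 → 5: 9/9
  1 → 2: 1/11
  1 → 3: 5/10
  2 → 3: 1/12
  3 → 4: 6/15
  4 → 5: 6/6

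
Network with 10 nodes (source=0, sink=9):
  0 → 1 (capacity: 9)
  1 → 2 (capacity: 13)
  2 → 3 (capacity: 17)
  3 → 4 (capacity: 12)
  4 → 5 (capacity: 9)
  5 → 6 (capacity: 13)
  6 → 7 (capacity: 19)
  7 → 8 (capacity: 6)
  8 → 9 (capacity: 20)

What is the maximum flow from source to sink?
Maximum flow = 6

Max flow: 6

Flow assignment:
  0 → 1: 6/9
  1 → 2: 6/13
  2 → 3: 6/17
  3 → 4: 6/12
  4 → 5: 6/9
  5 → 6: 6/13
  6 → 7: 6/19
  7 → 8: 6/6
  8 → 9: 6/20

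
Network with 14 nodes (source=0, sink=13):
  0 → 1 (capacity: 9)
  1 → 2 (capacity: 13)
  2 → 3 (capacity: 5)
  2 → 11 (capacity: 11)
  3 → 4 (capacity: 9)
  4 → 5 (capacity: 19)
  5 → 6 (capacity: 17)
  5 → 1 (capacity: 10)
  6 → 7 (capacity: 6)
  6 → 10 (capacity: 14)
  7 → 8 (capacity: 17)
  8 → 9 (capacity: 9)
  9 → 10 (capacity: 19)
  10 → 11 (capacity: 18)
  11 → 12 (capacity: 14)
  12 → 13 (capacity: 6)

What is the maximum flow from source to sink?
Maximum flow = 6

Max flow: 6

Flow assignment:
  0 → 1: 6/9
  1 → 2: 6/13
  2 → 11: 6/11
  11 → 12: 6/14
  12 → 13: 6/6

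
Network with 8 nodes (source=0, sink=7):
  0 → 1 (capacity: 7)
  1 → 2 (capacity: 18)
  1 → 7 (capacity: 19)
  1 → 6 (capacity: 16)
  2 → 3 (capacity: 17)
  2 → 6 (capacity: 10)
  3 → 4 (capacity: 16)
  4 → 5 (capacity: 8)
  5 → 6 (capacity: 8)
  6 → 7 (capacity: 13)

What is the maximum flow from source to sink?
Maximum flow = 7

Max flow: 7

Flow assignment:
  0 → 1: 7/7
  1 → 7: 7/19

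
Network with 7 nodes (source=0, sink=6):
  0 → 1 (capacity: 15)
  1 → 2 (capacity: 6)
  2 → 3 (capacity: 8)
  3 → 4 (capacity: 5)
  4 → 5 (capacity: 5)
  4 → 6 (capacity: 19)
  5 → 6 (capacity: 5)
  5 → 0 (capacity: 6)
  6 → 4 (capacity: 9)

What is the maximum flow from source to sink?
Maximum flow = 5

Max flow: 5

Flow assignment:
  0 → 1: 5/15
  1 → 2: 5/6
  2 → 3: 5/8
  3 → 4: 5/5
  4 → 6: 5/19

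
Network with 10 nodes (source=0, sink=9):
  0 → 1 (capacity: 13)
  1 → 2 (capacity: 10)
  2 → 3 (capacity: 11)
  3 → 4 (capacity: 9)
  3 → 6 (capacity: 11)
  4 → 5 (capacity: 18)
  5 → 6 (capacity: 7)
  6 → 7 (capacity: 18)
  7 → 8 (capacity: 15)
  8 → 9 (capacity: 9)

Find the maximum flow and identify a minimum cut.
Max flow = 9, Min cut edges: (8,9)

Maximum flow: 9
Minimum cut: (8,9)
Partition: S = [0, 1, 2, 3, 4, 5, 6, 7, 8], T = [9]

Max-flow min-cut theorem verified: both equal 9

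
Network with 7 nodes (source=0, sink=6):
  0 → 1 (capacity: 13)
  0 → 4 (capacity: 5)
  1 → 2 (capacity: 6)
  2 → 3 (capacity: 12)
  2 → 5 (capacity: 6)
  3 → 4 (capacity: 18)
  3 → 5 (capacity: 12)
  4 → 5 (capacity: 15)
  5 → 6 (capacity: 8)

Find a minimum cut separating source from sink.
Min cut value = 8, edges: (5,6)

Min cut value: 8
Partition: S = [0, 1, 2, 3, 4, 5], T = [6]
Cut edges: (5,6)

By max-flow min-cut theorem, max flow = min cut = 8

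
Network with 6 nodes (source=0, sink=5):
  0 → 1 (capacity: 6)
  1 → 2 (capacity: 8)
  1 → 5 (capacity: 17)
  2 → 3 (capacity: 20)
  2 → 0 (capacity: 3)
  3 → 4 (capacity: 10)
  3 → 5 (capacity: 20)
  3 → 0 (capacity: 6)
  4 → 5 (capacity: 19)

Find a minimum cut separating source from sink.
Min cut value = 6, edges: (0,1)

Min cut value: 6
Partition: S = [0], T = [1, 2, 3, 4, 5]
Cut edges: (0,1)

By max-flow min-cut theorem, max flow = min cut = 6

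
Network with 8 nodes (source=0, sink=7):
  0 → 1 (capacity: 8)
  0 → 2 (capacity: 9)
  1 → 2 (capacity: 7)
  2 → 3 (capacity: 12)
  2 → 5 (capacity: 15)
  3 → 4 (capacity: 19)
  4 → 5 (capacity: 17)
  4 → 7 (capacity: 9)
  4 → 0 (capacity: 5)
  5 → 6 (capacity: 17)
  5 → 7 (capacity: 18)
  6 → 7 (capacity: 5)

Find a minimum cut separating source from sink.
Min cut value = 16, edges: (0,2), (1,2)

Min cut value: 16
Partition: S = [0, 1], T = [2, 3, 4, 5, 6, 7]
Cut edges: (0,2), (1,2)

By max-flow min-cut theorem, max flow = min cut = 16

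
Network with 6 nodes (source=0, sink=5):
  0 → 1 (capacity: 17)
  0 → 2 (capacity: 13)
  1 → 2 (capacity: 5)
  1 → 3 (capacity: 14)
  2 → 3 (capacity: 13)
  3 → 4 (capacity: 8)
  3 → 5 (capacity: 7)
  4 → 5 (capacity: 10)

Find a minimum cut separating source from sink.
Min cut value = 15, edges: (3,4), (3,5)

Min cut value: 15
Partition: S = [0, 1, 2, 3], T = [4, 5]
Cut edges: (3,4), (3,5)

By max-flow min-cut theorem, max flow = min cut = 15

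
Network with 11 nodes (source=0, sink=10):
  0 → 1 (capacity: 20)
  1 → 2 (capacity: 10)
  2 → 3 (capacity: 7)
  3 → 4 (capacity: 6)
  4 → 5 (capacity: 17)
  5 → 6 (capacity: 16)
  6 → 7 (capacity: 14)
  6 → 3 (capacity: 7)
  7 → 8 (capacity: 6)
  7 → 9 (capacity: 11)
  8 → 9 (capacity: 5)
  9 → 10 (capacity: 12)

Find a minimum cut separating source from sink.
Min cut value = 6, edges: (3,4)

Min cut value: 6
Partition: S = [0, 1, 2, 3], T = [4, 5, 6, 7, 8, 9, 10]
Cut edges: (3,4)

By max-flow min-cut theorem, max flow = min cut = 6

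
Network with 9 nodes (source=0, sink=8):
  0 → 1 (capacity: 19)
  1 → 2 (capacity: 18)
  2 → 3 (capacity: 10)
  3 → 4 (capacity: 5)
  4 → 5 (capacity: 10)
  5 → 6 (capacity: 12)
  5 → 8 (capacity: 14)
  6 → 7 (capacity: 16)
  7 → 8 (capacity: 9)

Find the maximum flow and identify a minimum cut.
Max flow = 5, Min cut edges: (3,4)

Maximum flow: 5
Minimum cut: (3,4)
Partition: S = [0, 1, 2, 3], T = [4, 5, 6, 7, 8]

Max-flow min-cut theorem verified: both equal 5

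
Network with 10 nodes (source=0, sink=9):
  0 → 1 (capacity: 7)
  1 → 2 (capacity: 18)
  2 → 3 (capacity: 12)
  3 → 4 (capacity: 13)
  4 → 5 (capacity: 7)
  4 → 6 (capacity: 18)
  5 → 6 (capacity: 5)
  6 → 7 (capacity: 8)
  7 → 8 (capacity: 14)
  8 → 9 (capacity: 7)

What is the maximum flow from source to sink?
Maximum flow = 7

Max flow: 7

Flow assignment:
  0 → 1: 7/7
  1 → 2: 7/18
  2 → 3: 7/12
  3 → 4: 7/13
  4 → 6: 7/18
  6 → 7: 7/8
  7 → 8: 7/14
  8 → 9: 7/7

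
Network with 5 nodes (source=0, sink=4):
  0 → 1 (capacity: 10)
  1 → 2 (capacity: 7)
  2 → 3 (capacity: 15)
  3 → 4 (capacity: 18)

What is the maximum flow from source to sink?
Maximum flow = 7

Max flow: 7

Flow assignment:
  0 → 1: 7/10
  1 → 2: 7/7
  2 → 3: 7/15
  3 → 4: 7/18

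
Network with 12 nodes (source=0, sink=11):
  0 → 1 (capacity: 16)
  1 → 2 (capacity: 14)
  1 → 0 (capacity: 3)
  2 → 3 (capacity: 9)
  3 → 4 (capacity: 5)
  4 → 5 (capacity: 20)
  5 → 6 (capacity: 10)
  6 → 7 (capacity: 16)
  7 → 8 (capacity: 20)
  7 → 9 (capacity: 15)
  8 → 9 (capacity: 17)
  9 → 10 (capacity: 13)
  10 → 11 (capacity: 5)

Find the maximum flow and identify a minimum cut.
Max flow = 5, Min cut edges: (10,11)

Maximum flow: 5
Minimum cut: (10,11)
Partition: S = [0, 1, 2, 3, 4, 5, 6, 7, 8, 9, 10], T = [11]

Max-flow min-cut theorem verified: both equal 5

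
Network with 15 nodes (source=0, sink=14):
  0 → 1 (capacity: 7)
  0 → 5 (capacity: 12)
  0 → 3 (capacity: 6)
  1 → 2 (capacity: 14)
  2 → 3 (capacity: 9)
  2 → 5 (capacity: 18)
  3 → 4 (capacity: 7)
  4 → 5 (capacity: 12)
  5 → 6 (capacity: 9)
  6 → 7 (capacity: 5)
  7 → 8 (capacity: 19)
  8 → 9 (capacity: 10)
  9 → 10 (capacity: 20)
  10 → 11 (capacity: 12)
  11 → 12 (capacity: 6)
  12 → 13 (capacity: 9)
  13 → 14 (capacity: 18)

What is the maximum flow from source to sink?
Maximum flow = 5

Max flow: 5

Flow assignment:
  0 → 3: 5/6
  3 → 4: 5/7
  4 → 5: 5/12
  5 → 6: 5/9
  6 → 7: 5/5
  7 → 8: 5/19
  8 → 9: 5/10
  9 → 10: 5/20
  10 → 11: 5/12
  11 → 12: 5/6
  12 → 13: 5/9
  13 → 14: 5/18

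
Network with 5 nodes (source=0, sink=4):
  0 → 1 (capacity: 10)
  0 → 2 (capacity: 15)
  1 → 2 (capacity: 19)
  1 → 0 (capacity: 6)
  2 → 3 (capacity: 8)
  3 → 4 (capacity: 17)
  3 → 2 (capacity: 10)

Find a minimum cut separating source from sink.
Min cut value = 8, edges: (2,3)

Min cut value: 8
Partition: S = [0, 1, 2], T = [3, 4]
Cut edges: (2,3)

By max-flow min-cut theorem, max flow = min cut = 8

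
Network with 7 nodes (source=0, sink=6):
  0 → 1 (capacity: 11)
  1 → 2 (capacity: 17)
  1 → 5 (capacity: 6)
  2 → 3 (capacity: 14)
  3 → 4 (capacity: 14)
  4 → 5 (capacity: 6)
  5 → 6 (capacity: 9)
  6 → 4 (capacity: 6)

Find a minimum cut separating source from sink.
Min cut value = 9, edges: (5,6)

Min cut value: 9
Partition: S = [0, 1, 2, 3, 4, 5], T = [6]
Cut edges: (5,6)

By max-flow min-cut theorem, max flow = min cut = 9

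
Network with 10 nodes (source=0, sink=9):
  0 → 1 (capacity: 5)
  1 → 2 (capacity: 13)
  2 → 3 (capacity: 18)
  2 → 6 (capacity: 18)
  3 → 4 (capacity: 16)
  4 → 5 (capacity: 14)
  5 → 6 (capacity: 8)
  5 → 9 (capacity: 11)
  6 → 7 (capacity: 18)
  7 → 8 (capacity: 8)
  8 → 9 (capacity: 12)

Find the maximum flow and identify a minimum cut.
Max flow = 5, Min cut edges: (0,1)

Maximum flow: 5
Minimum cut: (0,1)
Partition: S = [0], T = [1, 2, 3, 4, 5, 6, 7, 8, 9]

Max-flow min-cut theorem verified: both equal 5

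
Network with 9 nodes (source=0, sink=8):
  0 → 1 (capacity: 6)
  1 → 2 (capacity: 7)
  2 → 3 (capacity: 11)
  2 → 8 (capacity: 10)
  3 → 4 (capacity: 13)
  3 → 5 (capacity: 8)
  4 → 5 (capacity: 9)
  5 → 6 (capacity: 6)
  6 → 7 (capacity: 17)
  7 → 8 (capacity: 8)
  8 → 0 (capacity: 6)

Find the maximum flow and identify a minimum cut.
Max flow = 6, Min cut edges: (0,1)

Maximum flow: 6
Minimum cut: (0,1)
Partition: S = [0], T = [1, 2, 3, 4, 5, 6, 7, 8]

Max-flow min-cut theorem verified: both equal 6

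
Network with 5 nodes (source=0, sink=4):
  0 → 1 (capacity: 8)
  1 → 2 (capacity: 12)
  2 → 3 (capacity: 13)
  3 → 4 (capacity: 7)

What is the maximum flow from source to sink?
Maximum flow = 7

Max flow: 7

Flow assignment:
  0 → 1: 7/8
  1 → 2: 7/12
  2 → 3: 7/13
  3 → 4: 7/7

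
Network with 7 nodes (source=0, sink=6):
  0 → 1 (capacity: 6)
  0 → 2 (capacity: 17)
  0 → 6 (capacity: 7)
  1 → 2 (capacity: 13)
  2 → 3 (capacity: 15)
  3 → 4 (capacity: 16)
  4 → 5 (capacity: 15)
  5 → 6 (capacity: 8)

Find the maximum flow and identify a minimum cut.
Max flow = 15, Min cut edges: (0,6), (5,6)

Maximum flow: 15
Minimum cut: (0,6), (5,6)
Partition: S = [0, 1, 2, 3, 4, 5], T = [6]

Max-flow min-cut theorem verified: both equal 15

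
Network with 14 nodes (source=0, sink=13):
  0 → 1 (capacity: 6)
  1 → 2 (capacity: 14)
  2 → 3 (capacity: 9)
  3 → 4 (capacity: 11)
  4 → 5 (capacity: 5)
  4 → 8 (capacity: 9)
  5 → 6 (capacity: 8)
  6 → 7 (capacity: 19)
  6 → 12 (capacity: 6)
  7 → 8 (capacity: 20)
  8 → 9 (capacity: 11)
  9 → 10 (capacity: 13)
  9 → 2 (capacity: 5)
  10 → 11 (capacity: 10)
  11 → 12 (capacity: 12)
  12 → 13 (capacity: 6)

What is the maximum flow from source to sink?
Maximum flow = 6

Max flow: 6

Flow assignment:
  0 → 1: 6/6
  1 → 2: 6/14
  2 → 3: 6/9
  3 → 4: 6/11
  4 → 5: 5/5
  4 → 8: 1/9
  5 → 6: 5/8
  6 → 12: 5/6
  8 → 9: 1/11
  9 → 10: 1/13
  10 → 11: 1/10
  11 → 12: 1/12
  12 → 13: 6/6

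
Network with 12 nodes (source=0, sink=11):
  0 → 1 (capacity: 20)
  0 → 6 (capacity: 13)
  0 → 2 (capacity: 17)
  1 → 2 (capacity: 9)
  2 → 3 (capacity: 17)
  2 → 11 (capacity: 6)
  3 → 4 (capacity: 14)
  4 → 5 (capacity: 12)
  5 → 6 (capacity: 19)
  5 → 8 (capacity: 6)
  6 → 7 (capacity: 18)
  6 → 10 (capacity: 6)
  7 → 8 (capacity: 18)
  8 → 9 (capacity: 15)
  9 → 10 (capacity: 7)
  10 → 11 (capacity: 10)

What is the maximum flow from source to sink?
Maximum flow = 16

Max flow: 16

Flow assignment:
  0 → 1: 9/20
  0 → 2: 7/17
  1 → 2: 9/9
  2 → 3: 10/17
  2 → 11: 6/6
  3 → 4: 10/14
  4 → 5: 10/12
  5 → 6: 4/19
  5 → 8: 6/6
  6 → 7: 1/18
  6 → 10: 3/6
  7 → 8: 1/18
  8 → 9: 7/15
  9 → 10: 7/7
  10 → 11: 10/10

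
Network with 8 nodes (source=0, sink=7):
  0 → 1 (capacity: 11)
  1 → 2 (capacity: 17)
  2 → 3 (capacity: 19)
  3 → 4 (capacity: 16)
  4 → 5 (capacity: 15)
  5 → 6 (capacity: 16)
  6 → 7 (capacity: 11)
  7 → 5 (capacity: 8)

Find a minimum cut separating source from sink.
Min cut value = 11, edges: (6,7)

Min cut value: 11
Partition: S = [0, 1, 2, 3, 4, 5, 6], T = [7]
Cut edges: (6,7)

By max-flow min-cut theorem, max flow = min cut = 11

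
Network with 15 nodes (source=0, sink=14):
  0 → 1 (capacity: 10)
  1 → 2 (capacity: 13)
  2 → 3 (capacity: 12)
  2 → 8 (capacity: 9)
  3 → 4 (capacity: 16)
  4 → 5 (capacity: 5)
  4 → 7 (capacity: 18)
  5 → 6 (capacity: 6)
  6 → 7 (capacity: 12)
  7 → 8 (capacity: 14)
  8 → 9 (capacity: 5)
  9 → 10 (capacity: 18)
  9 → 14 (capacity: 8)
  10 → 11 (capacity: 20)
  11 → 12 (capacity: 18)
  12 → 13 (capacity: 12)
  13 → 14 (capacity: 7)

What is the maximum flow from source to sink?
Maximum flow = 5

Max flow: 5

Flow assignment:
  0 → 1: 5/10
  1 → 2: 5/13
  2 → 8: 5/9
  8 → 9: 5/5
  9 → 14: 5/8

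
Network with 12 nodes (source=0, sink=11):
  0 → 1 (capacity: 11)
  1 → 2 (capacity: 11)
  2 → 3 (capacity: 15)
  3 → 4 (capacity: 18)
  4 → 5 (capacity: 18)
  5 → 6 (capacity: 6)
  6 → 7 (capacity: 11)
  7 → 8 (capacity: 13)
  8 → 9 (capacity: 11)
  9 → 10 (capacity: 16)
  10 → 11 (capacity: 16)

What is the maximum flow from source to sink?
Maximum flow = 6

Max flow: 6

Flow assignment:
  0 → 1: 6/11
  1 → 2: 6/11
  2 → 3: 6/15
  3 → 4: 6/18
  4 → 5: 6/18
  5 → 6: 6/6
  6 → 7: 6/11
  7 → 8: 6/13
  8 → 9: 6/11
  9 → 10: 6/16
  10 → 11: 6/16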